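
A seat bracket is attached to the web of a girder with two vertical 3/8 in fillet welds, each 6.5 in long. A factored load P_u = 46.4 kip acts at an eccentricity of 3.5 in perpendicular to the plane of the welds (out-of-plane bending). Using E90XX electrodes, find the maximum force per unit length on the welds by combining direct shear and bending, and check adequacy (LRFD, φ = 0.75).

f_max ≈ 12.1 kip/in; NOT adequate

E90XX → F_EXX = 90 ksi.
L_w = 2 × 6.5 = 13 in; section modulus (unit throat) S = 2 × L²/6 = 14.08 in².
Direct shear f_v = P/L_w = 46.4/13 = 3.569 kip/in.
Moment M = P × e = 46.4 × 3.5 = 162.4 kip·in; bending f_b = M/S = 11.53 kip/in.
f_max = √(f_v² + f_b²) = √(3.569² + 11.53²) = 12.07 kip/in.
φr_n = 0.75 × 0.6 × 90 × (0.707 × 0.375) = 10.74 kip/in → NOT adequate.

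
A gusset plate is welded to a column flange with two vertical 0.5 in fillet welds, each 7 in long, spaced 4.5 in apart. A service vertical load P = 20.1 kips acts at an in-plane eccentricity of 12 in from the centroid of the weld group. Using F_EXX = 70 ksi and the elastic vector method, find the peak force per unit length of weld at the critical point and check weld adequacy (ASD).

f_max ≈ 8.7 kip/in; NOT adequate

Total weld length L_w = 14 in. Treat welds as unit-width lines.
Polar moment about centroid: J = 2[d³/12 + d(b/2)²] = 2[7³/12 + 7×2.25²] = 128 in³.
Direct shear f_v = P/L_w = 20.1 / 14 = 1.436 kip/in (vertical).
Torsion M = P·e = 20.1 × 12 = 241.2 kip·in.
Critical point at (x, y) = (2.25, 3.5) from centroid. f_tx = M·y/J = 6.593 kip/in; f_ty = M·x/J = 4.238 kip/in.
Resultant f_max = √[f_tx² + (f_v + f_ty)²] = √[6.593² + (1.436 + 4.238)²] = 8.699 kip/in.
Capacity per unit length: r_n/Ω = (1/2.0) × 0.6 × 70 × (0.707 × 0.5) = 7.423 kip/in.
8.699 > 7.423 → NOT adequate.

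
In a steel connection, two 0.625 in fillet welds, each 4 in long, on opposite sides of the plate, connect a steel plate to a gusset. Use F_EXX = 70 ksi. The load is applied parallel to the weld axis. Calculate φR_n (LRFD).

Effective throat t_e = 0.707 × 0.625 = 0.4419 in.
Total length L = 8 in; A_we = 0.4419 × 8 = 3.535 in².
F_nw = 0.6 F_EXX = 0.6 × 70 = 42 ksi.
φR_n = 0.75 × 42 × 3.535 = 111.4 kips.

φR_n ≈ 111 kips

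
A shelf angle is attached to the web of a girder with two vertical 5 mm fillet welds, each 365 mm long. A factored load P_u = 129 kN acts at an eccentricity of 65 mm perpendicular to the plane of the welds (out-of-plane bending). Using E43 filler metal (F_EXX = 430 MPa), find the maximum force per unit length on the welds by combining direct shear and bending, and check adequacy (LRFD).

f_max ≈ 259 N/mm; adequate

L_w = 2 × 365 = 730 mm; section modulus (unit throat) S = 2 × L²/6 = 44410 mm².
Direct shear f_v = P/L_w = 129×10³/730 = 176.7 N/mm.
Moment M = P × e = 129×10³ × 65 = 8385000 N·mm; bending f_b = M/S = 188.8 N/mm.
f_max = √(f_v² + f_b²) = √(176.7² + 188.8²) = 258.6 N/mm.
φr_n = 0.75 × 0.6 × 430 × (0.707 × 5) = 684 N/mm → adequate.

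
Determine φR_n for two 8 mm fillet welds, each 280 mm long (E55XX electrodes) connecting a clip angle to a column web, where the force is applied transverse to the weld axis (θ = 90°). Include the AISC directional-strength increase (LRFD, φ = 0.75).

φR_n ≈ 1180 kN

E55XX → F_EXX = 550 MPa.
t_e = 0.707 × 8 = 5.656 mm; A_we = 5.656 × 560 = 3167 mm².
Directional factor: 1.0 + 0.5 sin^1.5(90°) = 1.5.
F_nw = 0.6 × 550 × 1.5 = 495 MPa.
φR_n = 0.75 × 495 × 3167 × 10⁻³ = 1176 kN.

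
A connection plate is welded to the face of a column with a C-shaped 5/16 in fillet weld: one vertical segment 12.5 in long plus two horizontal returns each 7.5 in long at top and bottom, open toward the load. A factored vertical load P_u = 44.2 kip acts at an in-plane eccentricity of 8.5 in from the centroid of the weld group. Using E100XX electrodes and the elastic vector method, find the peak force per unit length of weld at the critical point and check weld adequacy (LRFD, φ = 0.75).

f_max ≈ 4.62 kip/in; adequate

E100XX → F_EXX = 100 ksi.
Total weld length L_w = 27.5 in. Treat welds as unit-width lines.
Centroid: x̄ = 2×7.5×3.75 / 27.5 = 2.045 in from the vertical weld.
Polar moment about centroid: J = I_x + I_y = [12.5³/12 + 2×7.5×6.25²] + [12.5×2.045² + 2(7.5³/12 + 7.5×1.705²)] = 914.9 in³.
Direct shear f_v = P/L_w = 44.2 / 27.5 = 1.607 kip/in (vertical).
Torsion M = P·e = 44.2 × 8.5 = 375.7 kip·in.
Critical point at (x, y) = (5.455, 6.25) from centroid. f_tx = M·y/J = 2.567 kip/in; f_ty = M·x/J = 2.24 kip/in.
Resultant f_max = √[f_tx² + (f_v + f_ty)²] = √[2.567² + (1.607 + 2.24)²] = 4.625 kip/in.
Capacity per unit length: φr_n = 0.75 × 0.6 × 100 × (0.707 × 0.3125) = 9.942 kip/in.
4.625 ≤ 9.942 → adequate.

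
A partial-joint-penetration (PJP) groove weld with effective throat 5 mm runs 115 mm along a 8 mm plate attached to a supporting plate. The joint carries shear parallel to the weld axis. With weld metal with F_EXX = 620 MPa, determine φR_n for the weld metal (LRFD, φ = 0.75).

φR_n ≈ 160 kN

Effective throat (given) t_e = 5 mm.
A_we = 5 × 115 = 575 mm².
F_nw = 0.6 F_EXX = 372 MPa.
φR_n = 0.75 × 372 × 575 × 10⁻³ = 160.4 kN.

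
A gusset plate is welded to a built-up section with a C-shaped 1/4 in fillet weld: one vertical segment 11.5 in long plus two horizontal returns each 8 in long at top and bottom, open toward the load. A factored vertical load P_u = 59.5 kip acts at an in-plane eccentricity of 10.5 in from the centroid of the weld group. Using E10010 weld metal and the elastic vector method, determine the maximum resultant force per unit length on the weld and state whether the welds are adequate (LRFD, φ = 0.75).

E100XX → F_EXX = 100 ksi.
Total weld length L_w = 27.5 in. Treat welds as unit-width lines.
Centroid: x̄ = 2×8×4 / 27.5 = 2.327 in from the vertical weld.
Polar moment about centroid: J = I_x + I_y = [11.5³/12 + 2×8×5.75²] + [11.5×2.327² + 2(8³/12 + 8×1.673²)] = 848.1 in³.
Direct shear f_v = P/L_w = 59.5 / 27.5 = 2.164 kip/in (vertical).
Torsion M = P·e = 59.5 × 10.5 = 624.75 kip·in.
Critical point at (x, y) = (5.673, 5.75) from centroid. f_tx = M·y/J = 4.236 kip/in; f_ty = M·x/J = 4.179 kip/in.
Resultant f_max = √[f_tx² + (f_v + f_ty)²] = √[4.236² + (2.164 + 4.179)²] = 7.627 kip/in.
Capacity per unit length: φr_n = 0.75 × 0.6 × 100 × (0.707 × 0.25) = 7.954 kip/in.
7.627 ≤ 7.954 → adequate.

f_max ≈ 7.63 kip/in; adequate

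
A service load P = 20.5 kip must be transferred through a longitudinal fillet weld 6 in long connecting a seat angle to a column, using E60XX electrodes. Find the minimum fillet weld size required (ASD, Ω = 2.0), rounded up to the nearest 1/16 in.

E60XX → F_EXX = 60 ksi.
Total weld length L = 6 in.
Required throat t_e = P × Ω / (0.6 F_EXX × L) = 20.5 × 2.0 / (0.6 × 60 × 6) = 0.1898 in.
Required leg w = t_e / 0.707 = 0.2685 in → use 5/16 in.

w = 5/16 in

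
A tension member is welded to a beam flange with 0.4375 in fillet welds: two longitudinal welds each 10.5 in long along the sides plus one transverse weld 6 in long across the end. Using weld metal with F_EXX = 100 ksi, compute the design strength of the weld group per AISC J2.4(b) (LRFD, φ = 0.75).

φR_n ≈ 376 kip

t_e = 0.707 × 0.4375 = 0.3093 in.
R_nwl = 0.6 × 100 × 0.3093 × 21 = 389.7 kip (longitudinal, 2 welds).
R_nwt = 0.6 × 100 × 0.3093 × 6 = 111.4 kip (transverse, base value).
(i) R_nwl + R_nwt = 501.1 kip; (ii) 0.85 R_nwl + 1.5 R_nwt = 498.3 kip.
R_n = max = 501.1 kip [governs: (i)]; φR_n = 375.8 kip.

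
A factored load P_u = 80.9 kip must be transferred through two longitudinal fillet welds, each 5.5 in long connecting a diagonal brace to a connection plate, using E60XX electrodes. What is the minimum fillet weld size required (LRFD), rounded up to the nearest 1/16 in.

E60XX → F_EXX = 60 ksi.
Total weld length L = 11 in.
Required throat t_e = P_u / (φ × 0.6 F_EXX × L) = 80.9 / (0.75 × 0.6 × 60 × 11) = 0.2724 in.
Required leg w = t_e / 0.707 = 0.3853 in → use 7/16 in.

w = 7/16 in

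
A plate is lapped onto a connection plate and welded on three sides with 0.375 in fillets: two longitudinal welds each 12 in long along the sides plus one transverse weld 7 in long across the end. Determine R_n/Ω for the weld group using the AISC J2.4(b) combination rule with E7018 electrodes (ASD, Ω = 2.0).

E70XX → F_EXX = 70 ksi.
t_e = 0.707 × 0.375 = 0.2651 in.
R_nwl = 0.6 × 70 × 0.2651 × 24 = 267.2 kip (longitudinal, 2 welds).
R_nwt = 0.6 × 70 × 0.2651 × 7 = 77.95 kip (transverse, base value).
(i) R_nwl + R_nwt = 345.2 kip; (ii) 0.85 R_nwl + 1.5 R_nwt = 344.1 kip.
R_n = max = 345.2 kip [governs: (i)]; R_n/Ω = 172.6 kip.

R_n/Ω ≈ 173 kip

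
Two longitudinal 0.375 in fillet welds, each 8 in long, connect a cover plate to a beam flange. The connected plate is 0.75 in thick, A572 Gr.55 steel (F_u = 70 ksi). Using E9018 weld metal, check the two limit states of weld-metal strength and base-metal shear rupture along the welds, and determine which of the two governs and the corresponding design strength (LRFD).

E90XX → F_EXX = 90 ksi.
t_e = 0.707 × 0.375 = 0.2651 in; L = 16 in.
Weld metal: φR_n = 0.75 × 0.6 × 90 × 0.2651 × 16 = 171.8 kips.
Base metal (shear rupture): φR_n = 0.75 × 0.6 × 70 × 0.75 × 16 = 378 kips.
Governing: weld metal.

φR_n ≈ 172 kips (weld metal governs)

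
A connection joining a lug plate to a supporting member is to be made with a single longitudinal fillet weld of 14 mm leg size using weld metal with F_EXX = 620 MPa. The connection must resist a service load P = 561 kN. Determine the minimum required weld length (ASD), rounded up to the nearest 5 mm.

Throat t_e = 0.707 × 14 = 9.898 mm.
r_n/Ω = (0.6 × 620 × 9.898) / 2.0 = 1841 N/mm = 1.841 kN/mm.
L_req = P / (r_n/Ω) = 561 / 1.841 = 304.7 mm total.
Round up → use L = 305 mm.

L = 305 mm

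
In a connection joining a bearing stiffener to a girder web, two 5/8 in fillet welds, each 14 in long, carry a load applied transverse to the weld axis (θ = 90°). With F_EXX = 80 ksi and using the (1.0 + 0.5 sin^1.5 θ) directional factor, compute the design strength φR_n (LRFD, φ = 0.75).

φR_n ≈ 668 kip

t_e = 0.707 × 0.625 = 0.4419 in; A_we = 0.4419 × 28 = 12.37 in².
Directional factor: 1.0 + 0.5 sin^1.5(90°) = 1.5.
F_nw = 0.6 × 80 × 1.5 = 72 ksi.
φR_n = 0.75 × 72 × 12.37 = 668.1 kip.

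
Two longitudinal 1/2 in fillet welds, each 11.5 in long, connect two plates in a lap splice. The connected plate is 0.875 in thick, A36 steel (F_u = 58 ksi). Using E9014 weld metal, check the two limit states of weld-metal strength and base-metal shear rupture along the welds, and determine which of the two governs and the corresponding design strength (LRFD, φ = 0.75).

E90XX → F_EXX = 90 ksi.
t_e = 0.707 × 0.5 = 0.3535 in; L = 23 in.
Weld metal: φR_n = 0.75 × 0.6 × 90 × 0.3535 × 23 = 329.3 kips.
Base metal (shear rupture): φR_n = 0.75 × 0.6 × 58 × 0.875 × 23 = 525.3 kips.
Governing: weld metal.

φR_n ≈ 329 kips (weld metal governs)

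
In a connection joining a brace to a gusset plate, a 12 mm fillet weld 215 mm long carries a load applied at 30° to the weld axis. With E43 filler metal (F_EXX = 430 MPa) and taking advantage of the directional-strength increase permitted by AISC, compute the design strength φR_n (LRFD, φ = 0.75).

φR_n ≈ 415 kN

t_e = 0.707 × 12 = 8.484 mm; A_we = 8.484 × 215 = 1824 mm².
Directional factor: 1.0 + 0.5 sin^1.5(30°) = 1.177.
F_nw = 0.6 × 430 × 1.177 = 303.6 MPa.
φR_n = 0.75 × 303.6 × 1824 × 10⁻³ = 415.3 kN.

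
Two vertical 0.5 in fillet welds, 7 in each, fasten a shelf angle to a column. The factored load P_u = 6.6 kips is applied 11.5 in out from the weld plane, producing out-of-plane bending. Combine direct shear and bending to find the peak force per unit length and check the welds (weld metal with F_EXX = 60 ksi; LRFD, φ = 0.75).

f_max ≈ 4.67 kip/in; adequate

L_w = 2 × 7 = 14 in; section modulus (unit throat) S = 2 × L²/6 = 16.33 in².
Direct shear f_v = P/L_w = 6.6/14 = 0.4714 kip/in.
Moment M = P × e = 6.6 × 11.5 = 75.9 kip·in; bending f_b = M/S = 4.647 kip/in.
f_max = √(f_v² + f_b²) = √(0.4714² + 4.647²) = 4.671 kip/in.
φr_n = 0.75 × 0.6 × 60 × (0.707 × 0.5) = 9.544 kip/in → adequate.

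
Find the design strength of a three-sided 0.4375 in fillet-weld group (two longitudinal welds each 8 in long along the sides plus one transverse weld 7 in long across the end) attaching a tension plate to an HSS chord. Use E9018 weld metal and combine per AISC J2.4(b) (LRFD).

φR_n ≈ 302 kips

E90XX → F_EXX = 90 ksi.
t_e = 0.707 × 0.4375 = 0.3093 in.
R_nwl = 0.6 × 90 × 0.3093 × 16 = 267.2 kips (longitudinal, 2 welds).
R_nwt = 0.6 × 90 × 0.3093 × 7 = 116.9 kips (transverse, base value).
(i) R_nwl + R_nwt = 384.2 kips; (ii) 0.85 R_nwl + 1.5 R_nwt = 402.5 kips.
R_n = max = 402.5 kips [governs: (ii)]; φR_n = 301.9 kips.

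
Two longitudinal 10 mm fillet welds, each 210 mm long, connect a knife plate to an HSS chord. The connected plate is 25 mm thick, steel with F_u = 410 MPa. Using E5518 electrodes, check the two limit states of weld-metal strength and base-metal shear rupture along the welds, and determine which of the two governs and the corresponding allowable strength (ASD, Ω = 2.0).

E55XX → F_EXX = 550 MPa.
t_e = 0.707 × 10 = 7.07 mm; L = 420 mm.
Weld metal: R_n/Ω = (1/2.0) × 0.6 × 550 × 7.07 × 420 × 10⁻³ = 490 kN.
Base metal (shear rupture): R_n/Ω = (1/2.0) × 0.6 × 410 × 25 × 420 × 10⁻³ = 1292 kN.
Governing: weld metal.

R_n/Ω ≈ 490 kN (weld metal governs)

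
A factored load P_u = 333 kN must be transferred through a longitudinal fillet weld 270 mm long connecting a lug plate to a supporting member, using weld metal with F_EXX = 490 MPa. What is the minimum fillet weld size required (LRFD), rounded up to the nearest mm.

w = 8 mm

Total weld length L = 270 mm.
Required throat t_e = P_u / (φ × 0.6 F_EXX × L) = 333 / (0.75 × 0.6 × 490 × 270 × 10⁻³) = 5.593 mm.
Required leg w = t_e / 0.707 = 7.911 mm → use 8 mm.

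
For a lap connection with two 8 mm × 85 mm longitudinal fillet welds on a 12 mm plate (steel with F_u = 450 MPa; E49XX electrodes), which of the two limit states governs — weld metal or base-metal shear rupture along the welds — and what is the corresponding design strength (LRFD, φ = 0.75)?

φR_n ≈ 212 kN (weld metal governs)

E49XX → F_EXX = 490 MPa.
t_e = 0.707 × 8 = 5.656 mm; L = 170 mm.
Weld metal: φR_n = 0.75 × 0.6 × 490 × 5.656 × 170 × 10⁻³ = 212 kN.
Base metal (shear rupture): φR_n = 0.75 × 0.6 × 450 × 12 × 170 × 10⁻³ = 413.1 kN.
Governing: weld metal.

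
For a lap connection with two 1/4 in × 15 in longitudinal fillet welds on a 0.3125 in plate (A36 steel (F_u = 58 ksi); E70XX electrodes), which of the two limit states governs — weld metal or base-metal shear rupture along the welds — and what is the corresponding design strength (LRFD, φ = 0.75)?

E70XX → F_EXX = 70 ksi.
t_e = 0.707 × 0.25 = 0.1767 in; L = 30 in.
Weld metal: φR_n = 0.75 × 0.6 × 70 × 0.1767 × 30 = 167 kips.
Base metal (shear rupture): φR_n = 0.75 × 0.6 × 58 × 0.3125 × 30 = 244.7 kips.
Governing: weld metal.

φR_n ≈ 167 kips (weld metal governs)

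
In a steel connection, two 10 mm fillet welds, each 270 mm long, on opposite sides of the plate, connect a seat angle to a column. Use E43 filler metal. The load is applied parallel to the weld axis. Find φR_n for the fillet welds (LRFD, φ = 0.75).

E43XX → F_EXX = 430 MPa.
Effective throat t_e = 0.707 × 10 = 7.07 mm.
Total length L = 540 mm; A_we = 7.07 × 540 = 3818 mm².
F_nw = 0.6 F_EXX = 0.6 × 430 = 258 MPa.
φR_n = 0.75 × 258 × 3818 × 10⁻³ = 738.7 kN.

φR_n ≈ 739 kN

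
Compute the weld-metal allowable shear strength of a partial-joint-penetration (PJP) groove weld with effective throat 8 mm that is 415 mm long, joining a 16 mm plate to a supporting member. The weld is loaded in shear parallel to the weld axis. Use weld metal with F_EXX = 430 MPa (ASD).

Effective throat (given) t_e = 8 mm.
A_we = 8 × 415 = 3320 mm².
F_nw = 0.6 F_EXX = 258 MPa.
R_n/Ω = (258 × 3320) / 2.0 × 10⁻³ = 428.3 kN.

R_n/Ω ≈ 428 kN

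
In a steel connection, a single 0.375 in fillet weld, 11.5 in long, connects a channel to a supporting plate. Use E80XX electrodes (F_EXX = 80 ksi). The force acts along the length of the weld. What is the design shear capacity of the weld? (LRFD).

φR_n ≈ 110 kip

Effective throat t_e = 0.707 × 0.375 = 0.2651 in.
Total length L = 11.5 in; A_we = 0.2651 × 11.5 = 3.049 in².
F_nw = 0.6 F_EXX = 0.6 × 80 = 48 ksi.
φR_n = 0.75 × 48 × 3.049 = 109.8 kip.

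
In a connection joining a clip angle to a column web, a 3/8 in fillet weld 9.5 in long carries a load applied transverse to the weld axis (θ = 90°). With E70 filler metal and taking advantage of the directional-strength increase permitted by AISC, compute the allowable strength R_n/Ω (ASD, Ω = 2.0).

R_n/Ω ≈ 79.3 kips

E70XX → F_EXX = 70 ksi.
t_e = 0.707 × 0.375 = 0.2651 in; A_we = 0.2651 × 9.5 = 2.519 in².
Directional factor: 1.0 + 0.5 sin^1.5(90°) = 1.5.
F_nw = 0.6 × 70 × 1.5 = 63 ksi.
R_n/Ω = (63 × 2.519) / 2.0 = 79.34 kips.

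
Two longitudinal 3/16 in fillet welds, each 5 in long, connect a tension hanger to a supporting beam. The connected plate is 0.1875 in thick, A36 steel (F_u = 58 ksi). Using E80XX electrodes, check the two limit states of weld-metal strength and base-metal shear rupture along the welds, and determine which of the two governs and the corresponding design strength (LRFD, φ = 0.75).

φR_n ≈ 47.7 kips (weld metal governs)

E80XX → F_EXX = 80 ksi.
t_e = 0.707 × 0.1875 = 0.1326 in; L = 10 in.
Weld metal: φR_n = 0.75 × 0.6 × 80 × 0.1326 × 10 = 47.72 kips.
Base metal (shear rupture): φR_n = 0.75 × 0.6 × 58 × 0.1875 × 10 = 48.94 kips.
Governing: weld metal.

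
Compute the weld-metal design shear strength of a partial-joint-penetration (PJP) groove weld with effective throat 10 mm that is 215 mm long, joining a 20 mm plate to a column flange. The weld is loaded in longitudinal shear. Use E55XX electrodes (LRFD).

E55XX → F_EXX = 550 MPa.
Effective throat (given) t_e = 10 mm.
A_we = 10 × 215 = 2150 mm².
F_nw = 0.6 F_EXX = 330 MPa.
φR_n = 0.75 × 330 × 2150 × 10⁻³ = 532.1 kN.

φR_n ≈ 532 kN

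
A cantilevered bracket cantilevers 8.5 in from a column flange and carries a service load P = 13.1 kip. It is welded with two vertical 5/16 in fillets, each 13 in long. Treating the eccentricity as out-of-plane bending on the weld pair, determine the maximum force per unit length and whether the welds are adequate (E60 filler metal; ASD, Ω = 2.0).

E60XX → F_EXX = 60 ksi.
L_w = 2 × 13 = 26 in; section modulus (unit throat) S = 2 × L²/6 = 56.33 in².
Direct shear f_v = P/L_w = 13.1/26 = 0.5038 kip/in.
Moment M = P × e = 13.1 × 8.5 = 111.35 kip·in; bending f_b = M/S = 1.977 kip/in.
f_max = √(f_v² + f_b²) = √(0.5038² + 1.977²) = 2.04 kip/in.
r_n/Ω = (1/2.0) × 0.6 × 60 × (0.707 × 0.3125) = 3.977 kip/in → adequate.

f_max ≈ 2.04 kip/in; adequate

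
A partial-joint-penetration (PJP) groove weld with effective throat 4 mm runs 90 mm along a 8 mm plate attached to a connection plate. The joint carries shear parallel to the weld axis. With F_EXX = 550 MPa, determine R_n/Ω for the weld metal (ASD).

Effective throat (given) t_e = 4 mm.
A_we = 4 × 90 = 360 mm².
F_nw = 0.6 F_EXX = 330 MPa.
R_n/Ω = (330 × 360) / 2.0 × 10⁻³ = 59.4 kN.

R_n/Ω ≈ 59.4 kN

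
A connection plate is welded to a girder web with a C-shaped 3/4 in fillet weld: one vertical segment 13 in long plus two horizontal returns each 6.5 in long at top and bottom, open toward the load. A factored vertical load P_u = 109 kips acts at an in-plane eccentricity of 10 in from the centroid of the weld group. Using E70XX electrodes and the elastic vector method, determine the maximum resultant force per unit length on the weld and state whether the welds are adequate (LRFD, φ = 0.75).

f_max ≈ 13.4 kip/in; adequate

E70XX → F_EXX = 70 ksi.
Total weld length L_w = 26 in. Treat welds as unit-width lines.
Centroid: x̄ = 2×6.5×3.25 / 26 = 1.625 in from the vertical weld.
Polar moment about centroid: J = I_x + I_y = [13³/12 + 2×6.5×6.5²] + [13×1.625² + 2(6.5³/12 + 6.5×1.625²)] = 846.8 in³.
Direct shear f_v = P/L_w = 109 / 26 = 4.192 kip/in (vertical).
Torsion M = P·e = 109 × 10 = 1090 kip·in.
Critical point at (x, y) = (4.875, 6.5) from centroid. f_tx = M·y/J = 8.367 kip/in; f_ty = M·x/J = 6.275 kip/in.
Resultant f_max = √[f_tx² + (f_v + f_ty)²] = √[8.367² + (4.192 + 6.275)²] = 13.4 kip/in.
Capacity per unit length: φr_n = 0.75 × 0.6 × 70 × (0.707 × 0.75) = 16.7 kip/in.
13.4 ≤ 16.7 → adequate.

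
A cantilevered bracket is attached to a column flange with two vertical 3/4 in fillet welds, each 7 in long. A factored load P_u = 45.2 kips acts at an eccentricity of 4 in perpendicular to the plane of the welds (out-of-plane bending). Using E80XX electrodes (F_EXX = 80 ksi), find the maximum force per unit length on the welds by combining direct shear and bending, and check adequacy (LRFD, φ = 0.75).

L_w = 2 × 7 = 14 in; section modulus (unit throat) S = 2 × L²/6 = 16.33 in².
Direct shear f_v = P/L_w = 45.2/14 = 3.229 kip/in.
Moment M = P × e = 45.2 × 4 = 180.8 kip·in; bending f_b = M/S = 11.07 kip/in.
f_max = √(f_v² + f_b²) = √(3.229² + 11.07²) = 11.53 kip/in.
φr_n = 0.75 × 0.6 × 80 × (0.707 × 0.75) = 19.09 kip/in → adequate.

f_max ≈ 11.5 kip/in; adequate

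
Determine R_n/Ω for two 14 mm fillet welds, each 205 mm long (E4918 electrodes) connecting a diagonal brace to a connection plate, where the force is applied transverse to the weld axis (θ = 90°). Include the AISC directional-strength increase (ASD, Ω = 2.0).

R_n/Ω ≈ 895 kN

E49XX → F_EXX = 490 MPa.
t_e = 0.707 × 14 = 9.898 mm; A_we = 9.898 × 410 = 4058 mm².
Directional factor: 1.0 + 0.5 sin^1.5(90°) = 1.5.
F_nw = 0.6 × 490 × 1.5 = 441 MPa.
R_n/Ω = (441 × 4058) / 2.0 × 10⁻³ = 894.8 kN.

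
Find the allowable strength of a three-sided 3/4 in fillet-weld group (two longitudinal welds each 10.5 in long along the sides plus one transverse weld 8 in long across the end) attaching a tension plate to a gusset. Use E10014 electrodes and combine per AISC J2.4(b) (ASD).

E100XX → F_EXX = 100 ksi.
t_e = 0.707 × 0.75 = 0.5302 in.
R_nwl = 0.6 × 100 × 0.5302 × 21 = 668.1 kip (longitudinal, 2 welds).
R_nwt = 0.6 × 100 × 0.5302 × 8 = 254.5 kip (transverse, base value).
(i) R_nwl + R_nwt = 922.6 kip; (ii) 0.85 R_nwl + 1.5 R_nwt = 949.7 kip.
R_n = max = 949.7 kip [governs: (ii)]; R_n/Ω = 474.8 kip.

R_n/Ω ≈ 475 kip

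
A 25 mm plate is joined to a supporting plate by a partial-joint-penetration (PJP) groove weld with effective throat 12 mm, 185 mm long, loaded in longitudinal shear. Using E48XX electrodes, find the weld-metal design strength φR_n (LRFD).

φR_n ≈ 480 kN

E48XX → F_EXX = 480 MPa.
Effective throat (given) t_e = 12 mm.
A_we = 12 × 185 = 2220 mm².
F_nw = 0.6 F_EXX = 288 MPa.
φR_n = 0.75 × 288 × 2220 × 10⁻³ = 479.5 kN.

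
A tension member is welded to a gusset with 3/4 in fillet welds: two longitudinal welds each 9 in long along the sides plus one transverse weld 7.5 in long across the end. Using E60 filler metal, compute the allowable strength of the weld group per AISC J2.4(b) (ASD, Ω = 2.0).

R_n/Ω ≈ 253 kip

E60XX → F_EXX = 60 ksi.
t_e = 0.707 × 0.75 = 0.5302 in.
R_nwl = 0.6 × 60 × 0.5302 × 18 = 343.6 kip (longitudinal, 2 welds).
R_nwt = 0.6 × 60 × 0.5302 × 7.5 = 143.2 kip (transverse, base value).
(i) R_nwl + R_nwt = 486.8 kip; (ii) 0.85 R_nwl + 1.5 R_nwt = 506.8 kip.
R_n = max = 506.8 kip [governs: (ii)]; R_n/Ω = 253.4 kip.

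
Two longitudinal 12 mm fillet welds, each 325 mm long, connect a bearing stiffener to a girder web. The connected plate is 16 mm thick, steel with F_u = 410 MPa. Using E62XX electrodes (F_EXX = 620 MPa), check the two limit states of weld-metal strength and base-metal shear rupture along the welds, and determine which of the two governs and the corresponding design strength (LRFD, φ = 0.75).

t_e = 0.707 × 12 = 8.484 mm; L = 650 mm.
Weld metal: φR_n = 0.75 × 0.6 × 620 × 8.484 × 650 × 10⁻³ = 1539 kN.
Base metal (shear rupture): φR_n = 0.75 × 0.6 × 410 × 16 × 650 × 10⁻³ = 1919 kN.
Governing: weld metal.

φR_n ≈ 1540 kN (weld metal governs)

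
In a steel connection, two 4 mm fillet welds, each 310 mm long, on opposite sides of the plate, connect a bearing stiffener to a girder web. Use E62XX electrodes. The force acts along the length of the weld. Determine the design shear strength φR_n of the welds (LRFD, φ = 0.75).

φR_n ≈ 489 kN

E62XX → F_EXX = 620 MPa.
Effective throat t_e = 0.707 × 4 = 2.828 mm.
Total length L = 620 mm; A_we = 2.828 × 620 = 1753 mm².
F_nw = 0.6 F_EXX = 0.6 × 620 = 372 MPa.
φR_n = 0.75 × 372 × 1753 × 10⁻³ = 489.2 kN.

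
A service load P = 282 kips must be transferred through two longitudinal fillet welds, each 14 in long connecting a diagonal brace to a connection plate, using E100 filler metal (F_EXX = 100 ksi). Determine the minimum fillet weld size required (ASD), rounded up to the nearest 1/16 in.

w = 1/2 in

Total weld length L = 28 in.
Required throat t_e = P × Ω / (0.6 F_EXX × L) = 282 × 2.0 / (0.6 × 100 × 28) = 0.3357 in.
Required leg w = t_e / 0.707 = 0.4748 in → use 1/2 in.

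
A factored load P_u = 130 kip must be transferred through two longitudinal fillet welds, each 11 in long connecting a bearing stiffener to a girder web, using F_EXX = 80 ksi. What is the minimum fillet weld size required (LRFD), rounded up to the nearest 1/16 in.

Total weld length L = 22 in.
Required throat t_e = P_u / (φ × 0.6 F_EXX × L) = 130 / (0.75 × 0.6 × 80 × 22) = 0.1641 in.
Required leg w = t_e / 0.707 = 0.2322 in → use 1/4 in.

w = 1/4 in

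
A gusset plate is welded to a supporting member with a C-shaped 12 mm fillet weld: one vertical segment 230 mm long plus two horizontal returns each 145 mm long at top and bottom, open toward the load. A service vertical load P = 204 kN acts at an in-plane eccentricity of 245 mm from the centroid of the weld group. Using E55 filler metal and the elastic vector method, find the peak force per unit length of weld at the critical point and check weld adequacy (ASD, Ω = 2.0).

f_max ≈ 1580 N/mm; NOT adequate

E55XX → F_EXX = 550 MPa.
Total weld length L_w = 520 mm. Treat welds as unit-width lines.
Centroid: x̄ = 2×145×72.5 / 520 = 40.43 mm from the vertical weld.
Polar moment about centroid: J = I_x + I_y = [230³/12 + 2×145×115²] + [230×40.43² + 2(145³/12 + 145×32.07²)] = 6031000 mm³.
Direct shear f_v = P/L_w = 204×10³ / 520 = 392.3 N/mm (vertical).
Torsion M = P·e = 204×10³ × 245 = 49980000 N·mm.
Critical point at (x, y) = (104.6, 115) from centroid. f_tx = M·y/J = 952.9 N/mm; f_ty = M·x/J = 866.5 N/mm.
Resultant f_max = √[f_tx² + (f_v + f_ty)²] = √[952.9² + (392.3 + 866.5)²] = 1579 N/mm.
Capacity per unit length: r_n/Ω = (1/2.0) × 0.6 × 550 × (0.707 × 12) = 1400 N/mm.
1579 > 1400 → NOT adequate.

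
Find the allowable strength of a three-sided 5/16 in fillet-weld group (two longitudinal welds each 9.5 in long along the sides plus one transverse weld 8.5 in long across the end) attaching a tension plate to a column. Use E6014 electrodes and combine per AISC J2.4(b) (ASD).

R_n/Ω ≈ 115 kip

E60XX → F_EXX = 60 ksi.
t_e = 0.707 × 0.3125 = 0.2209 in.
R_nwl = 0.6 × 60 × 0.2209 × 19 = 151.1 kip (longitudinal, 2 welds).
R_nwt = 0.6 × 60 × 0.2209 × 8.5 = 67.61 kip (transverse, base value).
(i) R_nwl + R_nwt = 218.7 kip; (ii) 0.85 R_nwl + 1.5 R_nwt = 229.9 kip.
R_n = max = 229.9 kip [governs: (ii)]; R_n/Ω = 114.9 kip.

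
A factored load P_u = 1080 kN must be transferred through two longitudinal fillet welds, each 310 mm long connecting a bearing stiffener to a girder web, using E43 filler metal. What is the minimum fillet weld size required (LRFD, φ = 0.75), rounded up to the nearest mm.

E43XX → F_EXX = 430 MPa.
Total weld length L = 620 mm.
Required throat t_e = P_u / (φ × 0.6 F_EXX × L) = 1080 / (0.75 × 0.6 × 430 × 620 × 10⁻³) = 9.002 mm.
Required leg w = t_e / 0.707 = 12.73 mm → use 13 mm.

w = 13 mm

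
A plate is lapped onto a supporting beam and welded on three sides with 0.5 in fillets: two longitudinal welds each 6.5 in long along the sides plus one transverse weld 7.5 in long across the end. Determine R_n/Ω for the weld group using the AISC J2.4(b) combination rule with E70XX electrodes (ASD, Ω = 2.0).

E70XX → F_EXX = 70 ksi.
t_e = 0.707 × 0.5 = 0.3535 in.
R_nwl = 0.6 × 70 × 0.3535 × 13 = 193 kips (longitudinal, 2 welds).
R_nwt = 0.6 × 70 × 0.3535 × 7.5 = 111.4 kips (transverse, base value).
(i) R_nwl + R_nwt = 304.4 kips; (ii) 0.85 R_nwl + 1.5 R_nwt = 331.1 kips.
R_n = max = 331.1 kips [governs: (ii)]; R_n/Ω = 165.5 kips.

R_n/Ω ≈ 166 kips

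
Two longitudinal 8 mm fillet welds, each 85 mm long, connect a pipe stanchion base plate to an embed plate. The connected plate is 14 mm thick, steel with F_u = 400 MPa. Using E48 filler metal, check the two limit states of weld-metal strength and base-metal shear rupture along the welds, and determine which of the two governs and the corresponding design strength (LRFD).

φR_n ≈ 208 kN (weld metal governs)

E48XX → F_EXX = 480 MPa.
t_e = 0.707 × 8 = 5.656 mm; L = 170 mm.
Weld metal: φR_n = 0.75 × 0.6 × 480 × 5.656 × 170 × 10⁻³ = 207.7 kN.
Base metal (shear rupture): φR_n = 0.75 × 0.6 × 400 × 14 × 170 × 10⁻³ = 428.4 kN.
Governing: weld metal.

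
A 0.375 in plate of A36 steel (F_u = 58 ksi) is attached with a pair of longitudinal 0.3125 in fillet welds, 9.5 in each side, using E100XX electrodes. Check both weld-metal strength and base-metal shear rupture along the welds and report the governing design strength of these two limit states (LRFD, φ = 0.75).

E100XX → F_EXX = 100 ksi.
t_e = 0.707 × 0.3125 = 0.2209 in; L = 19 in.
Weld metal: φR_n = 0.75 × 0.6 × 100 × 0.2209 × 19 = 188.9 kips.
Base metal (shear rupture): φR_n = 0.75 × 0.6 × 58 × 0.375 × 19 = 186 kips.
Governing: base-metal shear rupture.

φR_n ≈ 186 kips (base-metal shear rupture governs)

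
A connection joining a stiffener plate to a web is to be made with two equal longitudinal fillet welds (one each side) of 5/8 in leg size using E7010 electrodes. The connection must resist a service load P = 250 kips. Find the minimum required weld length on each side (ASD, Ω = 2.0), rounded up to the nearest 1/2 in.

E70XX → F_EXX = 70 ksi.
Throat t_e = 0.707 × 0.625 = 0.4419 in.
r_n/Ω = (0.6 × 70 × 0.4419) / 2.0 = 9.279 kip/in.
L_req = P / (r_n/Ω) = 250 / 9.279 = 26.94 in total.
Per side: 26.94 / 2 = 13.47 in.
Round up → use L = 13.5 in on each side.

L = 13.5 in on each side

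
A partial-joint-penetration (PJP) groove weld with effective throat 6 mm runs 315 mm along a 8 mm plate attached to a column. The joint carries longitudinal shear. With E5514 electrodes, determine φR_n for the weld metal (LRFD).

E55XX → F_EXX = 550 MPa.
Effective throat (given) t_e = 6 mm.
A_we = 6 × 315 = 1890 mm².
F_nw = 0.6 F_EXX = 330 MPa.
φR_n = 0.75 × 330 × 1890 × 10⁻³ = 467.8 kN.

φR_n ≈ 468 kN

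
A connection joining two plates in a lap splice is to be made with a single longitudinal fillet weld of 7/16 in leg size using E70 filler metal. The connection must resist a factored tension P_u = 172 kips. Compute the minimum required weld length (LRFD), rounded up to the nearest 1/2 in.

L = 18 in

E70XX → F_EXX = 70 ksi.
Throat t_e = 0.707 × 0.4375 = 0.3093 in.
φr_n = 0.75 × 0.6 × 70 × 0.3093 = 9.743 kips/in.
L_req = P_u / φr_n = 172 / 9.743 = 17.65 in total.
Round up → use L = 18 in.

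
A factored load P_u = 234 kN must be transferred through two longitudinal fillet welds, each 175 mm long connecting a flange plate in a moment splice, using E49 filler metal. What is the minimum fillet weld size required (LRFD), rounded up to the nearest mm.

E49XX → F_EXX = 490 MPa.
Total weld length L = 350 mm.
Required throat t_e = P_u / (φ × 0.6 F_EXX × L) = 234 / (0.75 × 0.6 × 490 × 350 × 10⁻³) = 3.032 mm.
Required leg w = t_e / 0.707 = 4.289 mm → use 5 mm.

w = 5 mm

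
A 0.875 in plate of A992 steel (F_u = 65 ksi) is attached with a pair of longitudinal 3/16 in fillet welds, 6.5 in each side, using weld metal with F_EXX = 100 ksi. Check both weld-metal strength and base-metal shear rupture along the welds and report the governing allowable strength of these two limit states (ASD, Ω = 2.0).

R_n/Ω ≈ 51.7 kips (weld metal governs)

t_e = 0.707 × 0.1875 = 0.1326 in; L = 13 in.
Weld metal: R_n/Ω = (1/2.0) × 0.6 × 100 × 0.1326 × 13 = 51.7 kips.
Base metal (shear rupture): R_n/Ω = (1/2.0) × 0.6 × 65 × 0.875 × 13 = 221.8 kips.
Governing: weld metal.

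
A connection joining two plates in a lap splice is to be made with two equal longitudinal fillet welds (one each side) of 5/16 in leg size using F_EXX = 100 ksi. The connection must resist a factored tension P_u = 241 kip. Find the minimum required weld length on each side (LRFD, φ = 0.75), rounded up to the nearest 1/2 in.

L = 12.5 in on each side

Throat t_e = 0.707 × 0.3125 = 0.2209 in.
φr_n = 0.75 × 0.6 × 100 × 0.2209 = 9.942 kip/in.
L_req = P_u / φr_n = 241 / 9.942 = 24.24 in total.
Per side: 24.24 / 2 = 12.12 in.
Round up → use L = 12.5 in on each side.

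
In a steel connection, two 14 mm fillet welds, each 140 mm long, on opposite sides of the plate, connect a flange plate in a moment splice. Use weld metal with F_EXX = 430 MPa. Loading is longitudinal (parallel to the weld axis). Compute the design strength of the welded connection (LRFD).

φR_n ≈ 536 kN

Effective throat t_e = 0.707 × 14 = 9.898 mm.
Total length L = 280 mm; A_we = 9.898 × 280 = 2771 mm².
F_nw = 0.6 F_EXX = 0.6 × 430 = 258 MPa.
φR_n = 0.75 × 258 × 2771 × 10⁻³ = 536.3 kN.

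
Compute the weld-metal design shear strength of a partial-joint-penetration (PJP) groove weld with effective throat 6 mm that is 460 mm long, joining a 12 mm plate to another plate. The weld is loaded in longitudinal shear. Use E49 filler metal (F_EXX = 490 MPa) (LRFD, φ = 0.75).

Effective throat (given) t_e = 6 mm.
A_we = 6 × 460 = 2760 mm².
F_nw = 0.6 F_EXX = 294 MPa.
φR_n = 0.75 × 294 × 2760 × 10⁻³ = 608.6 kN.

φR_n ≈ 609 kN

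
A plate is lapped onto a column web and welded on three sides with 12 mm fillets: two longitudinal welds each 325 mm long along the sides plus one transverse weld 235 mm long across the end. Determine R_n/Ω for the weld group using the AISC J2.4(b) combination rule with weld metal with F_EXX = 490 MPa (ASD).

R_n/Ω ≈ 1130 kN

t_e = 0.707 × 12 = 8.484 mm.
R_nwl = 0.6 × 490 × 8.484 × 650 × 10⁻³ = 1621 kN (longitudinal, 2 welds).
R_nwt = 0.6 × 490 × 8.484 × 235 × 10⁻³ = 586.2 kN (transverse, base value).
(i) R_nwl + R_nwt = 2207 kN; (ii) 0.85 R_nwl + 1.5 R_nwt = 2257 kN.
R_n = max = 2257 kN [governs: (ii)]; R_n/Ω = 1129 kN.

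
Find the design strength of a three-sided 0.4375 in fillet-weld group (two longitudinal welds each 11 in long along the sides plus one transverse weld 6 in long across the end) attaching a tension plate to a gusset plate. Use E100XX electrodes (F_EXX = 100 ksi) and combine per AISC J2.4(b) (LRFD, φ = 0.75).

φR_n ≈ 390 kips

t_e = 0.707 × 0.4375 = 0.3093 in.
R_nwl = 0.6 × 100 × 0.3093 × 22 = 408.3 kips (longitudinal, 2 welds).
R_nwt = 0.6 × 100 × 0.3093 × 6 = 111.4 kips (transverse, base value).
(i) R_nwl + R_nwt = 519.6 kips; (ii) 0.85 R_nwl + 1.5 R_nwt = 514.1 kips.
R_n = max = 519.6 kips [governs: (i)]; φR_n = 389.7 kips.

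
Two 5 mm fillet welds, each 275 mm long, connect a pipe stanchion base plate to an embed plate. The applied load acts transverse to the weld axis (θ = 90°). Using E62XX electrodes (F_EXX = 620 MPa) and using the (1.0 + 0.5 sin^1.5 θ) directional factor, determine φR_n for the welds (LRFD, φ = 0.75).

φR_n ≈ 814 kN

t_e = 0.707 × 5 = 3.535 mm; A_we = 3.535 × 550 = 1944 mm².
Directional factor: 1.0 + 0.5 sin^1.5(90°) = 1.5.
F_nw = 0.6 × 620 × 1.5 = 558 MPa.
φR_n = 0.75 × 558 × 1944 × 10⁻³ = 813.7 kN.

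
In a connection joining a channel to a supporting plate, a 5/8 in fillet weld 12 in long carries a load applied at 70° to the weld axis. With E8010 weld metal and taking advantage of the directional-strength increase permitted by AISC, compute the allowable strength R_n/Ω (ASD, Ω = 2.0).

R_n/Ω ≈ 185 kip

E80XX → F_EXX = 80 ksi.
t_e = 0.707 × 0.625 = 0.4419 in; A_we = 0.4419 × 12 = 5.302 in².
Directional factor: 1.0 + 0.5 sin^1.5(70°) = 1.455.
F_nw = 0.6 × 80 × 1.455 = 69.86 ksi.
R_n/Ω = (69.86 × 5.302) / 2.0 = 185.2 kip.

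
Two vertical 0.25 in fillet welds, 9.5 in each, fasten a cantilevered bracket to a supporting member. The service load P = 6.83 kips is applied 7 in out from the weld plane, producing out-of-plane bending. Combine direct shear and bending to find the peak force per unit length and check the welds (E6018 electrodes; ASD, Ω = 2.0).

f_max ≈ 1.63 kip/in; adequate

E60XX → F_EXX = 60 ksi.
L_w = 2 × 9.5 = 19 in; section modulus (unit throat) S = 2 × L²/6 = 30.08 in².
Direct shear f_v = P/L_w = 6.83/19 = 0.3595 kip/in.
Moment M = P × e = 6.83 × 7 = 47.81 kip·in; bending f_b = M/S = 1.589 kip/in.
f_max = √(f_v² + f_b²) = √(0.3595² + 1.589²) = 1.629 kip/in.
r_n/Ω = (1/2.0) × 0.6 × 60 × (0.707 × 0.25) = 3.181 kip/in → adequate.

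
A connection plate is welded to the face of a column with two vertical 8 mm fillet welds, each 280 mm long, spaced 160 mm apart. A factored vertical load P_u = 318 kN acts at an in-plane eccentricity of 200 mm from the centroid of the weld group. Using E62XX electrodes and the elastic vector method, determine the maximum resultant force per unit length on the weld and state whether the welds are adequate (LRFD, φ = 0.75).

f_max ≈ 1770 N/mm; NOT adequate

E62XX → F_EXX = 620 MPa.
Total weld length L_w = 560 mm. Treat welds as unit-width lines.
Polar moment about centroid: J = 2[d³/12 + d(b/2)²] = 2[280³/12 + 280×80²] = 7243000 mm³.
Direct shear f_v = P/L_w = 318×10³ / 560 = 567.9 N/mm (vertical).
Torsion M = P·e = 318×10³ × 200 = 63600000 N·mm.
Critical point at (x, y) = (80, 140) from centroid. f_tx = M·y/J = 1229 N/mm; f_ty = M·x/J = 702.5 N/mm.
Resultant f_max = √[f_tx² + (f_v + f_ty)²] = √[1229² + (567.9 + 702.5)²] = 1768 N/mm.
Capacity per unit length: φr_n = 0.75 × 0.6 × 620 × (0.707 × 8) = 1578 N/mm.
1768 > 1578 → NOT adequate.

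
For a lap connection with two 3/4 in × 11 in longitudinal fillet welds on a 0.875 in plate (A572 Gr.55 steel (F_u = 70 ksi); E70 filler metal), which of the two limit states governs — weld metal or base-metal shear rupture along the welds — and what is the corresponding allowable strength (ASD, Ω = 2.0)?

R_n/Ω ≈ 245 kips (weld metal governs)

E70XX → F_EXX = 70 ksi.
t_e = 0.707 × 0.75 = 0.5302 in; L = 22 in.
Weld metal: R_n/Ω = (1/2.0) × 0.6 × 70 × 0.5302 × 22 = 245 kips.
Base metal (shear rupture): R_n/Ω = (1/2.0) × 0.6 × 70 × 0.875 × 22 = 404.2 kips.
Governing: weld metal.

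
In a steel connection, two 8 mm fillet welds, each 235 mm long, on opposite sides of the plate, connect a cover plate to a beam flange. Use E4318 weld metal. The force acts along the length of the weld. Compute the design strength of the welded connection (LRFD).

E43XX → F_EXX = 430 MPa.
Effective throat t_e = 0.707 × 8 = 5.656 mm.
Total length L = 470 mm; A_we = 5.656 × 470 = 2658 mm².
F_nw = 0.6 F_EXX = 0.6 × 430 = 258 MPa.
φR_n = 0.75 × 258 × 2658 × 10⁻³ = 514.4 kN.

φR_n ≈ 514 kN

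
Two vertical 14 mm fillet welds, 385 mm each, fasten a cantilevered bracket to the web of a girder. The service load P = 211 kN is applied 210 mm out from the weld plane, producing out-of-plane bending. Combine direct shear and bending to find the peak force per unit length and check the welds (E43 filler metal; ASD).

f_max ≈ 938 N/mm; adequate

E43XX → F_EXX = 430 MPa.
L_w = 2 × 385 = 770 mm; section modulus (unit throat) S = 2 × L²/6 = 49410 mm².
Direct shear f_v = P/L_w = 211×10³/770 = 274 N/mm.
Moment M = P × e = 211×10³ × 210 = 44310000 N·mm; bending f_b = M/S = 896.8 N/mm.
f_max = √(f_v² + f_b²) = √(274² + 896.8²) = 937.7 N/mm.
r_n/Ω = (1/2.0) × 0.6 × 430 × (0.707 × 14) = 1277 N/mm → adequate.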